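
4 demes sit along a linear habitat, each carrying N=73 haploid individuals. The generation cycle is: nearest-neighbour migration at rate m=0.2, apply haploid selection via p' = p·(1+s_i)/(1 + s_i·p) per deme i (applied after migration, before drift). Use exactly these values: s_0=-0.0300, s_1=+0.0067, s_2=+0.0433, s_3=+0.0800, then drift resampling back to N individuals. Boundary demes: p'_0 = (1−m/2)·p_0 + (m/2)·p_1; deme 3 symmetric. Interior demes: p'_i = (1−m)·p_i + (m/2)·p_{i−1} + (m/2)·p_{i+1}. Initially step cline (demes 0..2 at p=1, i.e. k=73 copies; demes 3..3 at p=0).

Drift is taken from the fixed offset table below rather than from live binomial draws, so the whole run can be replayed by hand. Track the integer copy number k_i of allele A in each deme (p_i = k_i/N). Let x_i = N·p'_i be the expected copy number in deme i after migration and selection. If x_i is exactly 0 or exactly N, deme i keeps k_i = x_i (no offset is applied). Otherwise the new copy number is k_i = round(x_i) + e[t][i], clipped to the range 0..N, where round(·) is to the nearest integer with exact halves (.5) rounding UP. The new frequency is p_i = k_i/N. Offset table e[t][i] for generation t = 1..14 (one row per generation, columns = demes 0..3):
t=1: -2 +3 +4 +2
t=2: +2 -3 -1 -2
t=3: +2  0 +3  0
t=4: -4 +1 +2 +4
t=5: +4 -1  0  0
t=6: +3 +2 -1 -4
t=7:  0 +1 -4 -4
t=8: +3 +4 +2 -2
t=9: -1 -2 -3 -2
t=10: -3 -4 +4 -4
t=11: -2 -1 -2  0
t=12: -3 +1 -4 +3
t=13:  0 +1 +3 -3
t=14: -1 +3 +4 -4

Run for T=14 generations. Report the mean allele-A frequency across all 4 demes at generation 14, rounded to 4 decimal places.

t=0: k=[73 73 73 0]
t=1: x=[73.0000 73.0000 65.9738 7.8214] k=[73 73 70 10]
t=2: x=[73.0000 72.7020 64.6196 16.9822] k=[73 70 64 15]
t=3: x=[72.6908 69.7210 60.1549 21.0333] k=[73 70 63 21]
t=4: x=[72.6908 69.6216 59.9602 26.4846] k=[69 71 62 30]
t=5: x=[69.0888 69.9198 60.1549 34.5972] k=[73 69 60 35]
t=6: x=[72.5877 68.5281 58.8888 38.9013] k=[73 71 58 35]
t=7: x=[72.7938 69.9198 57.5233 38.7020] k=[73 71 54 35]
t=8: x=[72.7938 69.5222 54.3938 38.3031] k=[73 73 56 36]
t=9: x=[73.0000 71.3111 56.2533 39.3993] k=[73 69 53 37]
t=10: x=[72.5877 67.8322 53.6096 39.9961] k=[70 64 58 36]
t=11: x=[69.2943 64.0526 56.9374 39.5983] k=[67 63 55 40]
t=12: x=[66.4199 62.6594 54.8835 42.8703] k=[63 64 51 46]
t=13: x=[62.8364 62.6594 52.4320 47.7849] k=[63 64 55 45]
t=14: x=[62.8364 63.0575 55.4708 47.2958] k=[62 66 59 43]

0.7877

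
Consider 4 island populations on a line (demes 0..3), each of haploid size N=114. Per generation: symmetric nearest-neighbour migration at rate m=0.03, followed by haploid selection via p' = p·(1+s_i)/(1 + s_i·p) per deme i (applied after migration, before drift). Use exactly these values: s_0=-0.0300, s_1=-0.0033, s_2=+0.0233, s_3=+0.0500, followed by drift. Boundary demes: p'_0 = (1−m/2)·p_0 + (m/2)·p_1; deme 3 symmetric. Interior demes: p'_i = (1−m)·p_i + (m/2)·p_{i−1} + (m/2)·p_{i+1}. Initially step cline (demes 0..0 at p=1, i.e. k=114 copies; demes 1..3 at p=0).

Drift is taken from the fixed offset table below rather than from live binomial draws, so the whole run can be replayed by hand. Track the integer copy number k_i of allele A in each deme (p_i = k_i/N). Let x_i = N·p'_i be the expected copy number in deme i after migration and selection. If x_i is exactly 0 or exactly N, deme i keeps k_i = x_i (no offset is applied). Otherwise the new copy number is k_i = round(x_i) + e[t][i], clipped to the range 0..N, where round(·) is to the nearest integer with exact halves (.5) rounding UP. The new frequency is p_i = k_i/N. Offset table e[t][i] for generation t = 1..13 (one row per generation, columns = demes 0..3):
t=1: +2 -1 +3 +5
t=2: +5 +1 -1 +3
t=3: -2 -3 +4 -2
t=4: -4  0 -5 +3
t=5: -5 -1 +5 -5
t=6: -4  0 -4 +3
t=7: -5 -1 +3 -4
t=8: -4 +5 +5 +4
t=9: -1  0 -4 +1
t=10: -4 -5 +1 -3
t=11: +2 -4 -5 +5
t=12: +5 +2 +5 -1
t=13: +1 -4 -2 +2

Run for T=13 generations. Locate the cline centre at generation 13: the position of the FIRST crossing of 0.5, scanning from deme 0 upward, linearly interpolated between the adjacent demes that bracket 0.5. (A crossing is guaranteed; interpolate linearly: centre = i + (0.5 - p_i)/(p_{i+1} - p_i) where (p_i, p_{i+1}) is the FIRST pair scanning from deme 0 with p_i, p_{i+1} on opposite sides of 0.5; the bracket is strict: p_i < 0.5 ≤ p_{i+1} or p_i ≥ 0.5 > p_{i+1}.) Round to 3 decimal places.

0.215

t=0: k=[114 0 0 0]
t=1: x=[112.2379 1.7044 0.0000 0.0000] k=[114 1 0 0]
t=2: x=[112.2534 2.6714 0.0153 0.0000] k=[114 4 0 0]
t=3: x=[112.2997 5.5725 0.0614 0.0000] k=[110 3 4 0]
t=4: x=[108.2304 4.6054 4.0132 0.0630] k=[104 5 0 3]
t=5: x=[102.1966 6.3900 0.1228 3.0987] k=[97 5 5 0]
t=6: x=[95.1456 6.3601 5.0347 0.0787] k=[91 6 1 3]
t=7: x=[89.1380 7.1777 1.1305 3.1144] k=[84 6 4 0]
t=8: x=[82.1354 7.1179 4.0592 0.0630] k=[78 12 9 4]
t=9: x=[76.2449 12.9071 9.1622 4.2711] k=[75 13 5 5]
t=10: x=[73.2762 13.7699 5.2338 5.2385] k=[69 9 6 2]
t=11: x=[67.2624 9.8253 6.1170 2.1610] k=[69 6 1 7]
t=12: x=[67.2172 6.8487 1.1919 7.2336] k=[72 9 6 6]
t=13: x=[70.2367 9.8702 6.1782 6.2835] k=[71 6 4 8]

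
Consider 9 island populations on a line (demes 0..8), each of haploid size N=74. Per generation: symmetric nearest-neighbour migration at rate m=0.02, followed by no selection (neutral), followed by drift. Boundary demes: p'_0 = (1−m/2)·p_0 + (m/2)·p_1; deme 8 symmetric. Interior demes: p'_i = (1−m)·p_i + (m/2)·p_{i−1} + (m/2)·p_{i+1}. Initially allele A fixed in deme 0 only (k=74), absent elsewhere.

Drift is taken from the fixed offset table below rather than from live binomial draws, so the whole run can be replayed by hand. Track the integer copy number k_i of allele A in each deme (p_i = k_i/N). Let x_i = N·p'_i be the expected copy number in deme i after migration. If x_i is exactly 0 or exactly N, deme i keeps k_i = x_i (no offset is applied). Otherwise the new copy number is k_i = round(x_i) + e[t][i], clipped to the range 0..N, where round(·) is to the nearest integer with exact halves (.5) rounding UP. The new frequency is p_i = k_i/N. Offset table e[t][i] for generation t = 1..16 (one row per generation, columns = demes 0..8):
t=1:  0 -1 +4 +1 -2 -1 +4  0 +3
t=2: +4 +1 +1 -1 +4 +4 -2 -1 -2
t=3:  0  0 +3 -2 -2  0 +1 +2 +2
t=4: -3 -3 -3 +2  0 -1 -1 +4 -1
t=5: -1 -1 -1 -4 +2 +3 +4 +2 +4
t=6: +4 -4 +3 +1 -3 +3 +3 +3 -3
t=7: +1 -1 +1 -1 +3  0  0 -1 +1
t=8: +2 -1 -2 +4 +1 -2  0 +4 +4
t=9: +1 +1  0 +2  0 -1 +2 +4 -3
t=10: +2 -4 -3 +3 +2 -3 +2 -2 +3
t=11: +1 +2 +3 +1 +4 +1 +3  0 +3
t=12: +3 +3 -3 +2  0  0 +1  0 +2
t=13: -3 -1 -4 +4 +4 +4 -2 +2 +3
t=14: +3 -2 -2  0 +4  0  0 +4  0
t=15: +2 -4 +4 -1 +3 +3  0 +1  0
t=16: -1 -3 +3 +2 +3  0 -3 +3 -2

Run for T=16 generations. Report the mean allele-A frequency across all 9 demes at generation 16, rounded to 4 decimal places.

t=0: k=[74 0 0 0 0 0 0 0 0]
t=1: x=[73.2600 0.7400 0.0000 0.0000 0.0000 0.0000 0.0000 0.0000 0.0000] k=[73 0 0 0 0 0 0 0 0]
t=2: x=[72.2700 0.7300 0.0000 0.0000 0.0000 0.0000 0.0000 0.0000 0.0000] k=[74 2 0 0 0 0 0 0 0]
t=3: x=[73.2800 2.7000 0.0200 0.0000 0.0000 0.0000 0.0000 0.0000 0.0000] k=[73 3 3 0 0 0 0 0 0]
t=4: x=[72.3000 3.7000 2.9700 0.0300 0.0000 0.0000 0.0000 0.0000 0.0000] k=[69 1 0 2 0 0 0 0 0]
t=5: x=[68.3200 1.6700 0.0300 1.9600 0.0200 0.0000 0.0000 0.0000 0.0000] k=[67 1 0 0 2 0 0 0 0]
t=6: x=[66.3400 1.6500 0.0100 0.0200 1.9600 0.0200 0.0000 0.0000 0.0000] k=[70 0 3 1 0 3 0 0 0]
t=7: x=[69.3000 0.7300 2.9500 1.0100 0.0400 2.9400 0.0300 0.0000 0.0000] k=[70 0 4 0 3 3 0 0 0]
t=8: x=[69.3000 0.7400 3.9200 0.0700 2.9700 2.9700 0.0300 0.0000 0.0000] k=[71 0 2 4 4 1 0 0 0]
t=9: x=[70.2900 0.7300 2.0000 3.9800 3.9700 1.0200 0.0100 0.0000 0.0000] k=[71 2 2 6 4 0 2 0 0]
t=10: x=[70.3100 2.6900 2.0400 5.9400 3.9800 0.0600 1.9600 0.0200 0.0000] k=[72 0 0 9 6 0 4 0 0]
t=11: x=[71.2800 0.7200 0.0900 8.8800 5.9700 0.1000 3.9200 0.0400 0.0000] k=[72 3 3 10 10 1 7 0 0]
t=12: x=[71.3100 3.6900 3.0700 9.9300 9.9100 1.1500 6.8700 0.0700 0.0000] k=[74 7 0 12 10 1 8 0 0]
t=13: x=[73.3300 7.6000 0.1900 11.8600 9.9300 1.1600 7.8500 0.0800 0.0000] k=[70 7 0 16 14 5 6 2 0]
t=14: x=[69.3700 7.5600 0.2300 15.8200 13.9300 5.1000 5.9500 2.0200 0.0200] k=[72 6 0 16 18 5 6 6 0]
t=15: x=[71.3400 6.6000 0.2200 15.8600 17.8500 5.1400 5.9900 5.9400 0.0600] k=[73 3 4 15 21 8 6 7 0]
t=16: x=[72.3000 3.7100 4.1000 14.9500 20.8100 8.1100 6.0300 6.9200 0.0700] k=[71 1 7 17 24 8 3 10 0]

0.2117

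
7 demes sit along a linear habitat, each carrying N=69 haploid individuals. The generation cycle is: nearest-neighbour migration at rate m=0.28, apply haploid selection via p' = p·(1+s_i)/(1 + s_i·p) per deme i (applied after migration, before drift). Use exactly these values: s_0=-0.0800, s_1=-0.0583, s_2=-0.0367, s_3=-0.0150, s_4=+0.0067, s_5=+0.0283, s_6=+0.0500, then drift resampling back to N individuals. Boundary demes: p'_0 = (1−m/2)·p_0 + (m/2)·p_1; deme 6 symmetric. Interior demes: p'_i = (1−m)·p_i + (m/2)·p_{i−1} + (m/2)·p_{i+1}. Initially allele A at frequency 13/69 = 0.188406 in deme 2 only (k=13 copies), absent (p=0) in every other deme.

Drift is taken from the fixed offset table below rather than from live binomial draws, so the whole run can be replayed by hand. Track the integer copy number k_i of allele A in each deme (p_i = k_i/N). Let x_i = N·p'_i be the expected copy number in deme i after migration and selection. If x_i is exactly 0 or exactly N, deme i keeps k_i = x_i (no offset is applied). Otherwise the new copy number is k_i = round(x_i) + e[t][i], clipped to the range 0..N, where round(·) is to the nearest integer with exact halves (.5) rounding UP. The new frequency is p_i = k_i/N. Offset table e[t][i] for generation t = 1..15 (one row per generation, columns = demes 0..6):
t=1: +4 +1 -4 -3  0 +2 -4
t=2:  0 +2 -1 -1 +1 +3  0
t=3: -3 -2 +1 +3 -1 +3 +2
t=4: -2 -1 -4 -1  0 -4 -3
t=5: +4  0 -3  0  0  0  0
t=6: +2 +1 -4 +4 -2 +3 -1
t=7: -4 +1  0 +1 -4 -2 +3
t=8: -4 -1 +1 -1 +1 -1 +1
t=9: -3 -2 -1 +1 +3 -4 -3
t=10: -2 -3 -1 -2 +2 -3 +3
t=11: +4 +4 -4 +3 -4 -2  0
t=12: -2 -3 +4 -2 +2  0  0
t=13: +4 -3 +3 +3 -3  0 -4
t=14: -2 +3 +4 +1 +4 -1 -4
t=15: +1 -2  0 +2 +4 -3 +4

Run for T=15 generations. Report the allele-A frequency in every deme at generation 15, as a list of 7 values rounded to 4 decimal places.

[0.0290, 0.0290, 0.1159, 0.1159, 0.1159, 0.0000, 0.0000]

t=0: k=[0 0 13 0 0 0 0]
t=1: x=[0.0000 1.7165 9.0616 1.7934 0.0000 0.0000 0.0000] k=[0 3 5 0 0 0 0]
t=2: x=[0.3866 2.6998 3.8808 0.6896 0.0000 0.0000 0.0000] k=[0 5 3 0 0 0 0]
t=3: x=[0.6445 3.7985 2.7592 0.4137 0.0000 0.0000 0.0000] k=[0 2 4 3 0 0 0]
t=4: x=[0.2577 1.8866 3.4552 2.6808 0.4228 0.0000 0.0000] k=[0 1 0 2 0 0 0]
t=5: x=[0.1288 0.6784 0.4047 1.4188 0.2819 0.0000 0.0000] k=[4 1 0 1 0 0 0]
t=6: x=[3.3073 1.2067 0.2698 0.7093 0.1409 0.0000 0.0000] k=[5 2 0 5 0 0 0]
t=7: x=[4.2361 2.0189 0.9445 3.5488 0.7046 0.0000 0.0000] k=[0 3 1 5 0 0 0]
t=8: x=[0.3866 2.1701 1.7742 3.6869 0.7046 0.0000 0.0000] k=[0 1 3 3 2 0 0]
t=9: x=[0.1288 1.0746 2.6240 2.8189 1.8721 0.2879 0.0000] k=[0 0 2 4 5 0 0]
t=10: x=[0.0000 0.2637 1.9287 3.8053 4.1862 0.7196 0.0000] k=[0 0 1 2 6 0 0]
t=11: x=[0.0000 0.1319 0.9638 2.3850 4.6288 0.8635 0.0000] k=[0 4 0 5 1 0 0]
t=12: x=[0.5155 2.7187 1.2146 3.6869 1.4293 0.1440 0.0000] k=[0 0 5 2 3 0 0]
t=13: x=[0.0000 0.6596 3.7453 2.5230 2.4558 0.4318 0.0000] k=[0 0 7 6 0 0 0]
t=14: x=[0.0000 0.9236 5.6820 5.2265 0.8456 0.0000 0.0000] k=[0 4 10 6 5 0 0]
t=15: x=[0.5155 4.0451 8.3224 6.3325 4.4678 0.7196 0.0000] k=[2 2 8 8 8 0 0]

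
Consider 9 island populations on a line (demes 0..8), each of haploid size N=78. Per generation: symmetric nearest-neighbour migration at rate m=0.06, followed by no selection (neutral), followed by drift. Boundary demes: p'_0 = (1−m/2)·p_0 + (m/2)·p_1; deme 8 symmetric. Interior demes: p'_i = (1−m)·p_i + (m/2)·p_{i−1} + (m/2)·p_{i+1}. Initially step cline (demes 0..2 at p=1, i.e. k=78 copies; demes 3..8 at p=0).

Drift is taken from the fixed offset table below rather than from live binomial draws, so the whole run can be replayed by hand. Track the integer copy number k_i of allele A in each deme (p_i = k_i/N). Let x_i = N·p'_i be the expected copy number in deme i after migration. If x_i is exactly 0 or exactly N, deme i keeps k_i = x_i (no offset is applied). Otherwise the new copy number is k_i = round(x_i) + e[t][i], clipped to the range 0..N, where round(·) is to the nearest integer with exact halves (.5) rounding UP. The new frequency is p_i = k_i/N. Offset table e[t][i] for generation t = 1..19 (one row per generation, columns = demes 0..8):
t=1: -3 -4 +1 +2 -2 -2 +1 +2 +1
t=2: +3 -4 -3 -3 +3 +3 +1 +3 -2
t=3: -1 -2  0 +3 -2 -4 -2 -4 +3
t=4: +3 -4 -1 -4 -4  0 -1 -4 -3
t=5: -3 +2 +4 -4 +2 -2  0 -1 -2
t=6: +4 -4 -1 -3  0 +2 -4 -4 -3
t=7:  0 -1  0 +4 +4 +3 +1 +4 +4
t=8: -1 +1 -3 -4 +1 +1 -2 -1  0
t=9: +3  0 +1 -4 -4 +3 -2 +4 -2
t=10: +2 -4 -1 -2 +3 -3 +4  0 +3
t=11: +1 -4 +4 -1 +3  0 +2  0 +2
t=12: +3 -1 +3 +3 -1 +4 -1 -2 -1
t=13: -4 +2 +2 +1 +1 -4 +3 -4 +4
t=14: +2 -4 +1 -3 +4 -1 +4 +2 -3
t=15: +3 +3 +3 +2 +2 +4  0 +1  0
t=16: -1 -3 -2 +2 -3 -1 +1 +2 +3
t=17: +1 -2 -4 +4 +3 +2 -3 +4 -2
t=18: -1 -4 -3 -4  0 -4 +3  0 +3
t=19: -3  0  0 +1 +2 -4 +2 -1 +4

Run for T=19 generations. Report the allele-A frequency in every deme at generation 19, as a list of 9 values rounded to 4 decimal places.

t=0: k=[78 78 78 0 0 0 0 0 0]
t=1: x=[78.0000 78.0000 75.6600 2.3400 0.0000 0.0000 0.0000 0.0000 0.0000] k=[78 78 77 4 0 0 0 0 0]
t=2: x=[78.0000 77.9700 74.8400 6.0700 0.1200 0.0000 0.0000 0.0000 0.0000] k=[78 74 72 3 3 0 0 0 0]
t=3: x=[77.8800 74.0600 69.9900 5.0700 2.9100 0.0900 0.0000 0.0000 0.0000] k=[77 72 70 8 1 0 0 0 0]
t=4: x=[76.8500 72.0900 68.2000 9.6500 1.1800 0.0300 0.0000 0.0000 0.0000] k=[78 68 67 6 0 0 0 0 0]
t=5: x=[77.7000 68.2700 65.2000 7.6500 0.1800 0.0000 0.0000 0.0000 0.0000] k=[75 70 69 4 2 0 0 0 0]
t=6: x=[74.8500 70.1200 67.0800 5.8900 2.0000 0.0600 0.0000 0.0000 0.0000] k=[78 66 66 3 2 2 0 0 0]
t=7: x=[77.6400 66.3600 64.1100 4.8600 2.0300 1.9400 0.0600 0.0000 0.0000] k=[78 65 64 9 6 5 1 0 0]
t=8: x=[77.6100 65.3600 62.3800 10.5600 6.0600 4.9100 1.0900 0.0300 0.0000] k=[77 66 59 7 7 6 0 0 0]
t=9: x=[76.6700 66.1200 57.6500 8.5600 6.9700 5.8500 0.1800 0.0000 0.0000] k=[78 66 59 5 3 9 0 0 0]
t=10: x=[77.6400 66.1500 57.5900 6.5600 3.2400 8.5500 0.2700 0.0000 0.0000] k=[78 62 57 5 6 6 4 0 0]
t=11: x=[77.5200 62.3300 55.5900 6.5900 5.9700 5.9400 3.9400 0.1200 0.0000] k=[78 58 60 6 9 6 6 0 0]
t=12: x=[77.4000 58.6600 58.3200 7.7100 8.8200 6.0900 5.8200 0.1800 0.0000] k=[78 58 61 11 8 10 5 0 0]
t=13: x=[77.4000 58.6900 59.4100 12.4100 8.1500 9.7900 5.0000 0.1500 0.0000] k=[73 61 61 13 9 6 8 0 0]
t=14: x=[72.6400 61.3600 59.5600 14.3200 9.0300 6.1500 7.7000 0.2400 0.0000] k=[75 57 61 11 13 5 12 2 0]
t=15: x=[74.4600 57.6600 59.3800 12.5600 12.7000 5.4500 11.4900 2.2400 0.0600] k=[77 61 62 15 15 9 11 3 0]
t=16: x=[76.5200 61.5100 60.5600 16.4100 14.8200 9.2400 10.7000 3.1500 0.0900] k=[76 59 59 18 12 8 12 5 3]
t=17: x=[75.4900 59.5100 57.7700 19.0500 12.0600 8.2400 11.6700 5.1500 3.0600] k=[76 58 54 23 15 10 9 9 1]
t=18: x=[75.4600 58.4200 53.1900 23.6900 15.0900 10.1200 9.0300 8.7600 1.2400] k=[74 54 50 20 15 6 12 9 4]
t=19: x=[73.4000 54.4800 49.2200 20.7500 14.8800 6.4500 11.7300 8.9400 4.1500] k=[70 54 49 22 17 2 14 8 8]

[0.8974, 0.6923, 0.6282, 0.2821, 0.2179, 0.0256, 0.1795, 0.1026, 0.1026]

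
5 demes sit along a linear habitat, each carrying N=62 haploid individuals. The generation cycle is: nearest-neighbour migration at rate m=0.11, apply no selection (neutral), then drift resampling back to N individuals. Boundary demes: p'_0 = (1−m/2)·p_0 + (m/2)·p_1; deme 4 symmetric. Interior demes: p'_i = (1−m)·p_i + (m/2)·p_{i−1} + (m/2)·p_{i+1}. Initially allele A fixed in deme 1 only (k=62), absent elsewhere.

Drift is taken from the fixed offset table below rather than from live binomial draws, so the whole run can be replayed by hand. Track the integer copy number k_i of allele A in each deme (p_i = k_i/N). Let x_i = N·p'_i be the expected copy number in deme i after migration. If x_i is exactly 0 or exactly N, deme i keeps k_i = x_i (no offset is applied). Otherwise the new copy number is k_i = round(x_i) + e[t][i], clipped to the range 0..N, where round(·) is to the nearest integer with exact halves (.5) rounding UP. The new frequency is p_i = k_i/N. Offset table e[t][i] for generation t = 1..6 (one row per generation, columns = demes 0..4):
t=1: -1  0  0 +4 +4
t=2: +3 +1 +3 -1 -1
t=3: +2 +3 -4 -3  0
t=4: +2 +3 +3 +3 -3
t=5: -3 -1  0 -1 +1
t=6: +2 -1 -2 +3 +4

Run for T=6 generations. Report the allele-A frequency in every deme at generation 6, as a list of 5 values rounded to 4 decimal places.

t=0: k=[0 62 0 0 0]
t=1: x=[3.4100 55.1800 3.4100 0.0000 0.0000] k=[2 55 3 0 0]
t=2: x=[4.9150 49.2250 5.6950 0.1650 0.0000] k=[8 50 9 0 0]
t=3: x=[10.3100 45.4350 10.7600 0.4950 0.0000] k=[12 48 7 0 0]
t=4: x=[13.9800 43.7650 8.8700 0.3850 0.0000] k=[16 47 12 3 0]
t=5: x=[17.7050 43.3700 13.4300 3.3300 0.1650] k=[15 42 13 2 1]
t=6: x=[16.4850 38.9200 13.9900 2.5500 1.0550] k=[18 38 12 6 5]

[0.2903, 0.6129, 0.1935, 0.0968, 0.0806]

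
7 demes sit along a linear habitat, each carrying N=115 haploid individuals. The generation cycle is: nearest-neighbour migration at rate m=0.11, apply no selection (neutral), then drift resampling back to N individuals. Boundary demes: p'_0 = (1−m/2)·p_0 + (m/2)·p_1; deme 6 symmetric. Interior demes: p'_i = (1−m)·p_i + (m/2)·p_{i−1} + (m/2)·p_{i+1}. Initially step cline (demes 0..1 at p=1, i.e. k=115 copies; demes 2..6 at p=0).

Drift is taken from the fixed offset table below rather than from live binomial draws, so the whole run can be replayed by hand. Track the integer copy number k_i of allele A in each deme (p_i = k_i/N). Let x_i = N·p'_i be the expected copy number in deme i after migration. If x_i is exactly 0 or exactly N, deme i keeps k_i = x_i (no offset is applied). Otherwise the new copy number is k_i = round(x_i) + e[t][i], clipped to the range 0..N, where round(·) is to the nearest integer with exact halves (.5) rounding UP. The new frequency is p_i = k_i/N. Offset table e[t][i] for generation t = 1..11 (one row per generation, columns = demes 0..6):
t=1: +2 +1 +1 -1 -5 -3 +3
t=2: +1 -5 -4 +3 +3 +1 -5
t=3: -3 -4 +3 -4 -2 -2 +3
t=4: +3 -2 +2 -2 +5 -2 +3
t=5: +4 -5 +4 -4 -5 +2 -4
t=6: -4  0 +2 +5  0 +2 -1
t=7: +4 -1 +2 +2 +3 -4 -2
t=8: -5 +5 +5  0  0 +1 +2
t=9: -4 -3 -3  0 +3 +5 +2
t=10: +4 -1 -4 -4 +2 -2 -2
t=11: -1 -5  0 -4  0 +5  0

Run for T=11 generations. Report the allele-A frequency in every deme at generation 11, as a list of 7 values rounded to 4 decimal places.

t=0: k=[115 115 0 0 0 0 0]
t=1: x=[115.0000 108.6750 6.3250 0.0000 0.0000 0.0000 0.0000] k=[115 110 7 0 0 0 0]
t=2: x=[114.7250 104.6100 12.2800 0.3850 0.0000 0.0000 0.0000] k=[115 100 8 3 0 0 0]
t=3: x=[114.1750 95.7650 12.7850 3.1100 0.1650 0.0000 0.0000] k=[111 92 16 0 0 0 0]
t=4: x=[109.9550 88.8650 19.3000 0.8800 0.0000 0.0000 0.0000] k=[113 87 21 0 0 0 0]
t=5: x=[111.5700 84.8000 23.4750 1.1550 0.0000 0.0000 0.0000] k=[115 80 27 0 0 0 0]
t=6: x=[113.0750 79.0100 28.4300 1.4850 0.0000 0.0000 0.0000] k=[109 79 30 6 0 0 0]
t=7: x=[107.3500 77.9550 31.3750 6.9900 0.3300 0.0000 0.0000] k=[111 77 33 9 3 0 0]
t=8: x=[109.1300 76.4500 34.1000 9.9900 3.1650 0.1650 0.0000] k=[104 81 39 10 3 1 0]
t=9: x=[102.7350 79.9550 39.7150 11.2100 3.2750 1.0550 0.0550] k=[99 77 37 11 6 6 2]
t=10: x=[97.7900 76.0100 37.7700 12.1550 6.2750 5.7800 2.2200] k=[102 75 34 8 8 4 0]
t=11: x=[100.5150 74.2300 34.8250 9.4300 7.7800 4.0000 0.2200] k=[100 69 35 5 8 9 0]

[0.8696, 0.6000, 0.3043, 0.0435, 0.0696, 0.0783, 0.0000]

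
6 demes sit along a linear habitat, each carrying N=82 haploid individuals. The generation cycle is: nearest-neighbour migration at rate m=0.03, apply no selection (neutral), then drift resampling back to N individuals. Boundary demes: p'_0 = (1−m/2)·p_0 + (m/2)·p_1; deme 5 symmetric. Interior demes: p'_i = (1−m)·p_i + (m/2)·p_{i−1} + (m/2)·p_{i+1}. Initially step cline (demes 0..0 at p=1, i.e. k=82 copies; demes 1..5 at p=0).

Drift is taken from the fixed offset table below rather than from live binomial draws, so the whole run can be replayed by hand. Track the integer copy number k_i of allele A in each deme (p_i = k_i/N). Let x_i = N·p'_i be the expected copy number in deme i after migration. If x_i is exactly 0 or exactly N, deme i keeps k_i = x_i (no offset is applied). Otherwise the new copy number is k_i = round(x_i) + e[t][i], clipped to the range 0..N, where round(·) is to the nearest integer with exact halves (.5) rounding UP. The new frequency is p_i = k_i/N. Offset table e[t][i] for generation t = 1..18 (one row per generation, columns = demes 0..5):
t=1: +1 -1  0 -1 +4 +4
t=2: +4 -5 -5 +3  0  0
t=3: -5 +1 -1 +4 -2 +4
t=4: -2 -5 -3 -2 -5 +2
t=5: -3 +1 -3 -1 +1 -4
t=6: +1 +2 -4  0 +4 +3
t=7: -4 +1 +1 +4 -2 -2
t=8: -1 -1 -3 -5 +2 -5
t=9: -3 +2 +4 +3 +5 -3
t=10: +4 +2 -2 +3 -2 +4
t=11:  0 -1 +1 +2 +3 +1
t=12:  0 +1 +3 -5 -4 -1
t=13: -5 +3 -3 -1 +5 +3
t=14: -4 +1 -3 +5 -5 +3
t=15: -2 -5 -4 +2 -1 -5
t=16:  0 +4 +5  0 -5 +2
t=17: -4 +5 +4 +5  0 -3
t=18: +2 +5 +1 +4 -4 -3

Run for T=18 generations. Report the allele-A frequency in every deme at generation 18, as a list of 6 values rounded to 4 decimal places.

[0.5366, 0.3537, 0.1220, 0.1951, 0.0000, 0.0000]

t=0: k=[82 0 0 0 0 0]
t=1: x=[80.7700 1.2300 0.0000 0.0000 0.0000 0.0000] k=[82 0 0 0 0 0]
t=2: x=[80.7700 1.2300 0.0000 0.0000 0.0000 0.0000] k=[82 0 0 0 0 0]
t=3: x=[80.7700 1.2300 0.0000 0.0000 0.0000 0.0000] k=[76 2 0 0 0 0]
t=4: x=[74.8900 3.0800 0.0300 0.0000 0.0000 0.0000] k=[73 0 0 0 0 0]
t=5: x=[71.9050 1.0950 0.0000 0.0000 0.0000 0.0000] k=[69 2 0 0 0 0]
t=6: x=[67.9950 2.9750 0.0300 0.0000 0.0000 0.0000] k=[69 5 0 0 0 0]
t=7: x=[68.0400 5.8850 0.0750 0.0000 0.0000 0.0000] k=[64 7 1 0 0 0]
t=8: x=[63.1450 7.7650 1.0750 0.0150 0.0000 0.0000] k=[62 7 0 0 0 0]
t=9: x=[61.1750 7.7200 0.1050 0.0000 0.0000 0.0000] k=[58 10 4 0 0 0]
t=10: x=[57.2800 10.6300 4.0300 0.0600 0.0000 0.0000] k=[61 13 2 3 0 0]
t=11: x=[60.2800 13.5550 2.1800 2.9400 0.0450 0.0000] k=[60 13 3 5 3 0]
t=12: x=[59.2950 13.5550 3.1800 4.9400 2.9850 0.0450] k=[59 15 6 0 0 0]
t=13: x=[58.3400 15.5250 6.0450 0.0900 0.0000 0.0000] k=[53 19 3 0 0 0]
t=14: x=[52.4900 19.2700 3.1950 0.0450 0.0000 0.0000] k=[48 20 0 5 0 0]
t=15: x=[47.5800 20.1200 0.3750 4.8500 0.0750 0.0000] k=[46 15 0 7 0 0]
t=16: x=[45.5350 15.2400 0.3300 6.7900 0.1050 0.0000] k=[46 19 5 7 0 0]
t=17: x=[45.5950 19.1950 5.2400 6.8650 0.1050 0.0000] k=[42 24 9 12 0 0]
t=18: x=[41.7300 24.0450 9.2700 11.7750 0.1800 0.0000] k=[44 29 10 16 0 0]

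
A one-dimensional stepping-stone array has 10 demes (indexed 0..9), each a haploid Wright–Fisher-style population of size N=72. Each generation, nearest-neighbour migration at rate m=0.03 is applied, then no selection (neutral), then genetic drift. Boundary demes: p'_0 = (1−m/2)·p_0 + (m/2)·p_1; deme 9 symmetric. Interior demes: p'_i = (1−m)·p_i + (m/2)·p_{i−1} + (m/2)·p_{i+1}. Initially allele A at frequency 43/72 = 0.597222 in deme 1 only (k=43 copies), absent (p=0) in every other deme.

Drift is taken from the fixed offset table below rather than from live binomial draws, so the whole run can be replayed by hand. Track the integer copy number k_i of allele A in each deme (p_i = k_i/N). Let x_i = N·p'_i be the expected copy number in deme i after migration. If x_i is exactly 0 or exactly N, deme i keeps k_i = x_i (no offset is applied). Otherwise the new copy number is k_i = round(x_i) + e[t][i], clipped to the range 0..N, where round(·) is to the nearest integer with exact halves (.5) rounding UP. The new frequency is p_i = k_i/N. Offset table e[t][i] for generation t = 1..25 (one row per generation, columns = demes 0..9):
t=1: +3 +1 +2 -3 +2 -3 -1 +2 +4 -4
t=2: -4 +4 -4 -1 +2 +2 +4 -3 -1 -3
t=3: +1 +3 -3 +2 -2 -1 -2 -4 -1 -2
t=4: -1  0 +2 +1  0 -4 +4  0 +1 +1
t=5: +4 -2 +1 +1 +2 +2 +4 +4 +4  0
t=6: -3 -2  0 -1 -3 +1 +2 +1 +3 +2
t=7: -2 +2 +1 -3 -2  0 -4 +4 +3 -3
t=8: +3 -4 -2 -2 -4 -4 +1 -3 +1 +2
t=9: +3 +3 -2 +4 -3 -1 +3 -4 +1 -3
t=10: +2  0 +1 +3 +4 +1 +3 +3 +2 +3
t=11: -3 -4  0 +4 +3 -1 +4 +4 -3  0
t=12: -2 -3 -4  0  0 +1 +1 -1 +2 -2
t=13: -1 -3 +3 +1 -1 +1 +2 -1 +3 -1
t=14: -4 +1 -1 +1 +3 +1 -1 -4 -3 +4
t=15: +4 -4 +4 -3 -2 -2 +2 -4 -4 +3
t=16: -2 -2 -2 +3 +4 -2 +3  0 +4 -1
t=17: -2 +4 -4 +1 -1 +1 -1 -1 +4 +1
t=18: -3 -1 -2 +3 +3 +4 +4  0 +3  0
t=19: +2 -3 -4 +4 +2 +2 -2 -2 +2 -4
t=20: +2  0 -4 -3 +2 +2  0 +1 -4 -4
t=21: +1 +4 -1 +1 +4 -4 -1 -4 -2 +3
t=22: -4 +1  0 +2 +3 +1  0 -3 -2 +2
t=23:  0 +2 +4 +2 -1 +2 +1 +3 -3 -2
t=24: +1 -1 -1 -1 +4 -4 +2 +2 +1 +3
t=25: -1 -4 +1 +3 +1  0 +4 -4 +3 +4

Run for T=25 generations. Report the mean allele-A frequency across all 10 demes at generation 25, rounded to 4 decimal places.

t=0: k=[0 43 0 0 0 0 0 0 0 0]
t=1: x=[0.6450 41.7100 0.6450 0.0000 0.0000 0.0000 0.0000 0.0000 0.0000 0.0000] k=[4 43 3 0 0 0 0 0 0 0]
t=2: x=[4.5850 41.8150 3.5550 0.0450 0.0000 0.0000 0.0000 0.0000 0.0000 0.0000] k=[1 46 0 0 0 0 0 0 0 0]
t=3: x=[1.6750 44.6350 0.6900 0.0000 0.0000 0.0000 0.0000 0.0000 0.0000 0.0000] k=[3 48 0 0 0 0 0 0 0 0]
t=4: x=[3.6750 46.6050 0.7200 0.0000 0.0000 0.0000 0.0000 0.0000 0.0000 0.0000] k=[3 47 3 0 0 0 0 0 0 0]
t=5: x=[3.6600 45.6800 3.6150 0.0450 0.0000 0.0000 0.0000 0.0000 0.0000 0.0000] k=[8 44 5 1 0 0 0 0 0 0]
t=6: x=[8.5400 42.8750 5.5250 1.0450 0.0150 0.0000 0.0000 0.0000 0.0000 0.0000] k=[6 41 6 0 0 0 0 0 0 0]
t=7: x=[6.5250 39.9500 6.4350 0.0900 0.0000 0.0000 0.0000 0.0000 0.0000 0.0000] k=[5 42 7 0 0 0 0 0 0 0]
t=8: x=[5.5550 40.9200 7.4200 0.1050 0.0000 0.0000 0.0000 0.0000 0.0000 0.0000] k=[9 37 5 0 0 0 0 0 0 0]
t=9: x=[9.4200 36.1000 5.4050 0.0750 0.0000 0.0000 0.0000 0.0000 0.0000 0.0000] k=[12 39 3 4 0 0 0 0 0 0]
t=10: x=[12.4050 38.0550 3.5550 3.9250 0.0600 0.0000 0.0000 0.0000 0.0000 0.0000] k=[14 38 5 7 4 0 0 0 0 0]
t=11: x=[14.3600 37.1450 5.5250 6.9250 3.9850 0.0600 0.0000 0.0000 0.0000 0.0000] k=[11 33 6 11 7 0 0 0 0 0]
t=12: x=[11.3300 32.2650 6.4800 10.8650 6.9550 0.1050 0.0000 0.0000 0.0000 0.0000] k=[9 29 2 11 7 1 0 0 0 0]
t=13: x=[9.3000 28.2950 2.5400 10.8050 6.9700 1.0750 0.0150 0.0000 0.0000 0.0000] k=[8 25 6 12 6 2 2 0 0 0]
t=14: x=[8.2550 24.4600 6.3750 11.8200 6.0300 2.0600 1.9700 0.0300 0.0000 0.0000] k=[4 25 5 13 9 3 1 0 0 0]
t=15: x=[4.3150 24.3850 5.4200 12.8200 8.9700 3.0600 1.0150 0.0150 0.0000 0.0000] k=[8 20 9 10 7 1 3 0 0 0]
t=16: x=[8.1800 19.6550 9.1800 9.9400 6.9550 1.1200 2.9250 0.0450 0.0000 0.0000] k=[6 18 7 13 11 0 6 0 0 0]
t=17: x=[6.1800 17.6550 7.2550 12.8800 10.8650 0.2550 5.8200 0.0900 0.0000 0.0000] k=[4 22 3 14 10 1 5 0 0 0]
t=18: x=[4.2700 21.4450 3.4500 13.7750 9.9250 1.1950 4.8650 0.0750 0.0000 0.0000] k=[1 20 1 17 13 5 9 0 0 0]
t=19: x=[1.2850 19.4300 1.5250 16.7000 12.9400 5.1800 8.8050 0.1350 0.0000 0.0000] k=[3 16 0 21 15 7 7 0 0 0]
t=20: x=[3.1950 15.5650 0.5550 20.5950 14.9700 7.1200 6.8950 0.1050 0.0000 0.0000] k=[5 16 0 18 17 9 7 1 0 0]
t=21: x=[5.1650 15.5950 0.5100 17.7150 16.8950 9.0900 6.9400 1.0750 0.0150 0.0000] k=[6 20 0 19 21 5 6 0 0 0]
t=22: x=[6.2100 19.4900 0.5850 18.7450 20.7300 5.2550 5.8950 0.0900 0.0000 0.0000] k=[2 20 1 21 24 6 6 0 0 0]
t=23: x=[2.2700 19.4450 1.5850 20.7450 23.6850 6.2700 5.9100 0.0900 0.0000 0.0000] k=[2 21 6 23 23 8 7 3 0 0]
t=24: x=[2.2850 20.4900 6.4800 22.7450 22.7750 8.2100 6.9550 3.0150 0.0450 0.0000] k=[3 19 5 22 27 4 9 5 1 0]
t=25: x=[3.2400 18.5500 5.4650 21.8200 26.5800 4.4200 8.8650 5.0000 1.0450 0.0150] k=[2 15 6 25 28 4 13 1 4 4]

0.1417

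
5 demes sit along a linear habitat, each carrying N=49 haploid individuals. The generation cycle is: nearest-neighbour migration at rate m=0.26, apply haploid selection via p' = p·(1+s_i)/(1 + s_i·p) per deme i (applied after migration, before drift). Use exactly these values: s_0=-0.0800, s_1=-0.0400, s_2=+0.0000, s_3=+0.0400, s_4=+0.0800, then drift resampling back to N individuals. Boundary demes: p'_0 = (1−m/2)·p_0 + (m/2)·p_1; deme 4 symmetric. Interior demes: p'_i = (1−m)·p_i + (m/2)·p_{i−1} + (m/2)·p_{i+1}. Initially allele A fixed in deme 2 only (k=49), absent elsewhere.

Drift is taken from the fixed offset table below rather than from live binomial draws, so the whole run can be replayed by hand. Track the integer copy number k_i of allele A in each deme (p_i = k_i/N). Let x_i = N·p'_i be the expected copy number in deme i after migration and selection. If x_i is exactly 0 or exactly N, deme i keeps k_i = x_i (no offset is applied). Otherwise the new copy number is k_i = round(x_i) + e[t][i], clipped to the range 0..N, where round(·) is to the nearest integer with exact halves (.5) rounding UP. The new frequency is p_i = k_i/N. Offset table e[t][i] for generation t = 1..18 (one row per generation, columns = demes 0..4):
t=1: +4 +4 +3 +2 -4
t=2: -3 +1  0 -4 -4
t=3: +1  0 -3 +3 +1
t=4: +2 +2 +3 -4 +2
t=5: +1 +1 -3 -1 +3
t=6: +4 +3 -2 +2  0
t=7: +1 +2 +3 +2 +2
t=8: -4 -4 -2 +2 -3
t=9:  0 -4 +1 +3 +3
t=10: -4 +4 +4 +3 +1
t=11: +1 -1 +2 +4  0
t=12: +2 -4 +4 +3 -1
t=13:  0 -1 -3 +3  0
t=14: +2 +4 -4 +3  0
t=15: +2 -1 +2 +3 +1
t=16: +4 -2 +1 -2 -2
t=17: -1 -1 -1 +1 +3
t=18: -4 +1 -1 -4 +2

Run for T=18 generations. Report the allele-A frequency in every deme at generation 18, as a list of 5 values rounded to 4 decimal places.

[0.1429, 0.2653, 0.3673, 0.4898, 0.6735]

t=0: k=[0 0 49 0 0]
t=1: x=[0.0000 6.1472 36.2600 6.5905 0.0000] k=[0 10 39 9 0]
t=2: x=[1.1985 12.0943 31.3300 12.0835 1.2612] k=[0 13 31 8 0]
t=3: x=[1.5591 13.2517 25.6700 10.2646 1.1213] k=[3 13 23 13 2]
t=4: x=[3.9840 12.6139 20.4000 13.2456 3.6838] k=[6 15 23 9 6]
t=5: x=[6.6745 14.4506 20.1400 10.7556 6.8299] k=[8 15 17 10 10]
t=6: x=[8.3182 13.9393 15.8300 11.2462 10.6265] k=[12 17 14 13 11]
t=7: x=[11.8834 15.5239 14.2600 13.2456 11.9413] k=[13 18 17 15 14]
t=8: x=[12.8442 16.7669 16.8700 15.5432 14.9163] k=[9 13 15 18 12]
t=9: x=[8.8967 12.3589 15.1300 17.2660 13.5203] k=[9 8 16 20 17]
t=10: x=[8.2803 8.8696 15.4800 19.5490 18.2627] k=[4 13 19 23 19]
t=11: x=[4.7969 12.2315 18.7400 22.4362 20.4305] k=[6 11 21 26 20]
t=12: x=[6.1852 11.2914 20.3500 25.0504 21.7060] k=[8 7 24 28 21]
t=13: x=[7.3346 9.0353 22.3100 27.0462 22.8456] k=[7 8 19 30 23]
t=14: x=[6.6369 8.9963 19.0000 28.1312 24.8526] k=[9 13 15 31 25]
t=15: x=[8.8967 12.3589 16.8200 28.6084 26.7179] k=[11 11 19 32 28]
t=16: x=[10.3051 11.6731 19.6500 30.2461 29.4312] k=[14 10 21 28 27]
t=17: x=[12.6807 11.5850 20.4800 27.4346 28.0576] k=[12 11 19 28 31]
t=18: x=[11.1362 11.8004 19.1300 27.6934 31.4853] k=[7 13 18 24 33]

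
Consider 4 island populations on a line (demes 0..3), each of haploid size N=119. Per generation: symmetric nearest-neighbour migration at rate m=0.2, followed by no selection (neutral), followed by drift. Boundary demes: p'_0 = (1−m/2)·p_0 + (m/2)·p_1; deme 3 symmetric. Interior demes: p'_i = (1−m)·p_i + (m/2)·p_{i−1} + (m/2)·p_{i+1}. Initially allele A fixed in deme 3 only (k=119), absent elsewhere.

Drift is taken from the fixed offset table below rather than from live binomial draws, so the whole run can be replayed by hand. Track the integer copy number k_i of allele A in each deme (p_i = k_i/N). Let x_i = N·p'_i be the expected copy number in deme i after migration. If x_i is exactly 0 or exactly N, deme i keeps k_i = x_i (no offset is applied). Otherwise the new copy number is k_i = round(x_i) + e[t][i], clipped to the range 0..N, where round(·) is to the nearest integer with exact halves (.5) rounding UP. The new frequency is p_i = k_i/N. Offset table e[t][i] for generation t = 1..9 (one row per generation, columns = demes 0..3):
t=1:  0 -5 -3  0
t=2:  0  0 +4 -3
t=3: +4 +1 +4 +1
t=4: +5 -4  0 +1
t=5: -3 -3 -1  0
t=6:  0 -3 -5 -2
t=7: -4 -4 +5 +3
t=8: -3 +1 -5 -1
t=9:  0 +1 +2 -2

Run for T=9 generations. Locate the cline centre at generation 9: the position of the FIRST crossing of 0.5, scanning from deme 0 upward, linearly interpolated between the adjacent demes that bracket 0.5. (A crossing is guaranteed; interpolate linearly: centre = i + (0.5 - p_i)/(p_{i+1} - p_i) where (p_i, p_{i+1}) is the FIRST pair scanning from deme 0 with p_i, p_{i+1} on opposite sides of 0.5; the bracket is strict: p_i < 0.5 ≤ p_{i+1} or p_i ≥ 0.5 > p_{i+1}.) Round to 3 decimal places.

2.907

t=0: k=[0 0 0 119]
t=1: x=[0.0000 0.0000 11.9000 107.1000] k=[0 0 9 107]
t=2: x=[0.0000 0.9000 17.9000 97.2000] k=[0 1 22 94]
t=3: x=[0.1000 3.0000 27.1000 86.8000] k=[4 4 31 88]
t=4: x=[4.0000 6.7000 34.0000 82.3000] k=[9 3 34 83]
t=5: x=[8.4000 6.7000 35.8000 78.1000] k=[5 4 35 78]
t=6: x=[4.9000 7.2000 36.2000 73.7000] k=[5 4 31 72]
t=7: x=[4.9000 6.8000 32.4000 67.9000] k=[1 3 37 71]
t=8: x=[1.2000 6.2000 37.0000 67.6000] k=[0 7 32 67]
t=9: x=[0.7000 8.8000 33.0000 63.5000] k=[1 10 35 62]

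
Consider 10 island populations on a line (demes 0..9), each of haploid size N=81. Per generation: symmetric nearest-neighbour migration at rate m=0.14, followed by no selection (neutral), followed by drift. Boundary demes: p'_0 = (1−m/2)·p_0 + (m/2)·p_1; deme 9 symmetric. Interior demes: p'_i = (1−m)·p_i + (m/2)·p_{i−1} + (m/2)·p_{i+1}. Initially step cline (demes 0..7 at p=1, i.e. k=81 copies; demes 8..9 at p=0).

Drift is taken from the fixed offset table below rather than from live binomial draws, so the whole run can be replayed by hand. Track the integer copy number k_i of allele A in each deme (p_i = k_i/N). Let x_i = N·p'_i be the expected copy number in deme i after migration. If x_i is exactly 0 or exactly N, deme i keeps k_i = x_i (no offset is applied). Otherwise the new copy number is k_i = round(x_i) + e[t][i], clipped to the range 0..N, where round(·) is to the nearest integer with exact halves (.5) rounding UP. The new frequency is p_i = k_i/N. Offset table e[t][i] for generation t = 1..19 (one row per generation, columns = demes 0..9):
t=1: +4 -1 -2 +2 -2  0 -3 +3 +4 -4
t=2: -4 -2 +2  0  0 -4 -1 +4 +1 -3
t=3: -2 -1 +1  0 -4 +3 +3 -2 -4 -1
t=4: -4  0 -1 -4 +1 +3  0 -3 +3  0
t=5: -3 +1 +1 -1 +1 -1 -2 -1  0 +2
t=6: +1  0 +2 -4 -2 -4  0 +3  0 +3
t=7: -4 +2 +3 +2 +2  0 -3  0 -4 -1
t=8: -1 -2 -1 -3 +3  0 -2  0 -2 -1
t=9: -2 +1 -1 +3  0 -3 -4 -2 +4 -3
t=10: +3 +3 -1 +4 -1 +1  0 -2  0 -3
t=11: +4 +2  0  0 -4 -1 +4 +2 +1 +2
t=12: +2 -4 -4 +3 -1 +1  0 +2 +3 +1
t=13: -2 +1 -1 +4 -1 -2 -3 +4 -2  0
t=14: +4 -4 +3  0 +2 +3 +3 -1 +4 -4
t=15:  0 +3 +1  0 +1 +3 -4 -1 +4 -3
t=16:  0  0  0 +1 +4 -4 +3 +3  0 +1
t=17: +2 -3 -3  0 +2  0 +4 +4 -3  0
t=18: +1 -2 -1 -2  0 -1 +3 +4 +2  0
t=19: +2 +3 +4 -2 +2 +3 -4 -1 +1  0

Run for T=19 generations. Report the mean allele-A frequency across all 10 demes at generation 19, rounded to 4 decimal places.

0.8160

t=0: k=[81 81 81 81 81 81 81 81 0 0]
t=1: x=[81.0000 81.0000 81.0000 81.0000 81.0000 81.0000 81.0000 75.3300 5.6700 0.0000] k=[81 81 81 81 81 81 81 78 10 0]
t=2: x=[81.0000 81.0000 81.0000 81.0000 81.0000 81.0000 80.7900 73.4500 14.0600 0.7000] k=[81 81 81 81 81 81 80 77 15 0]
t=3: x=[81.0000 81.0000 81.0000 81.0000 81.0000 80.9300 79.8600 72.8700 18.2900 1.0500] k=[81 81 81 81 81 81 81 71 14 0]
t=4: x=[81.0000 81.0000 81.0000 81.0000 81.0000 81.0000 80.3000 67.7100 17.0100 0.9800] k=[81 81 81 81 81 81 80 65 20 1]
t=5: x=[81.0000 81.0000 81.0000 81.0000 81.0000 80.9300 79.0200 62.9000 21.8200 2.3300] k=[81 81 81 81 81 80 77 62 22 4]
t=6: x=[81.0000 81.0000 81.0000 81.0000 80.9300 79.8600 76.1600 60.2500 23.5400 5.2600] k=[81 81 81 81 79 76 76 63 24 8]
t=7: x=[81.0000 81.0000 81.0000 80.8600 78.9300 76.2100 75.0900 61.1800 25.6100 9.1200] k=[81 81 81 81 81 76 72 61 22 8]
t=8: x=[81.0000 81.0000 81.0000 81.0000 80.6500 76.0700 71.5100 59.0400 23.7500 8.9800] k=[81 81 81 81 81 76 70 59 22 8]
t=9: x=[81.0000 81.0000 81.0000 81.0000 80.6500 75.9300 69.6500 57.1800 23.6100 8.9800] k=[81 81 81 81 81 73 66 55 28 6]
t=10: x=[81.0000 81.0000 81.0000 81.0000 80.4400 73.0700 65.7200 53.8800 28.3500 7.5400] k=[81 81 81 81 79 74 66 52 28 5]
t=11: x=[81.0000 81.0000 81.0000 80.8600 78.7900 73.7900 65.5800 51.3000 28.0700 6.6100] k=[81 81 81 81 75 73 70 53 29 9]
t=12: x=[81.0000 81.0000 81.0000 80.5800 75.2800 72.9300 69.0200 52.5100 29.2800 10.4000] k=[81 81 81 81 74 74 69 55 32 11]
t=13: x=[81.0000 81.0000 81.0000 80.5100 74.4900 73.6500 68.3700 54.3700 32.1400 12.4700] k=[81 81 81 81 73 72 65 58 30 12]
t=14: x=[81.0000 81.0000 81.0000 80.4400 73.4900 71.5800 65.0000 56.5300 30.7000 13.2600] k=[81 81 81 80 75 75 68 56 35 9]
t=15: x=[81.0000 81.0000 80.9300 79.7200 75.3500 74.5100 67.6500 55.3700 34.6500 10.8200] k=[81 81 81 80 76 78 64 54 39 8]
t=16: x=[81.0000 81.0000 80.9300 79.7900 76.4200 76.8800 64.2800 53.6500 37.8800 10.1700] k=[81 81 81 81 80 73 67 57 38 11]
t=17: x=[81.0000 81.0000 81.0000 80.9300 79.5800 73.0700 66.7200 56.3700 37.4400 12.8900] k=[81 81 81 81 81 73 71 60 34 13]
t=18: x=[81.0000 81.0000 81.0000 81.0000 80.4400 73.4200 70.3700 58.9500 34.3500 14.4700] k=[81 81 81 81 80 72 73 63 36 14]
t=19: x=[81.0000 81.0000 81.0000 80.9300 79.5100 72.6300 72.2300 61.8100 36.3500 15.5400] k=[81 81 81 79 81 76 68 61 37 16]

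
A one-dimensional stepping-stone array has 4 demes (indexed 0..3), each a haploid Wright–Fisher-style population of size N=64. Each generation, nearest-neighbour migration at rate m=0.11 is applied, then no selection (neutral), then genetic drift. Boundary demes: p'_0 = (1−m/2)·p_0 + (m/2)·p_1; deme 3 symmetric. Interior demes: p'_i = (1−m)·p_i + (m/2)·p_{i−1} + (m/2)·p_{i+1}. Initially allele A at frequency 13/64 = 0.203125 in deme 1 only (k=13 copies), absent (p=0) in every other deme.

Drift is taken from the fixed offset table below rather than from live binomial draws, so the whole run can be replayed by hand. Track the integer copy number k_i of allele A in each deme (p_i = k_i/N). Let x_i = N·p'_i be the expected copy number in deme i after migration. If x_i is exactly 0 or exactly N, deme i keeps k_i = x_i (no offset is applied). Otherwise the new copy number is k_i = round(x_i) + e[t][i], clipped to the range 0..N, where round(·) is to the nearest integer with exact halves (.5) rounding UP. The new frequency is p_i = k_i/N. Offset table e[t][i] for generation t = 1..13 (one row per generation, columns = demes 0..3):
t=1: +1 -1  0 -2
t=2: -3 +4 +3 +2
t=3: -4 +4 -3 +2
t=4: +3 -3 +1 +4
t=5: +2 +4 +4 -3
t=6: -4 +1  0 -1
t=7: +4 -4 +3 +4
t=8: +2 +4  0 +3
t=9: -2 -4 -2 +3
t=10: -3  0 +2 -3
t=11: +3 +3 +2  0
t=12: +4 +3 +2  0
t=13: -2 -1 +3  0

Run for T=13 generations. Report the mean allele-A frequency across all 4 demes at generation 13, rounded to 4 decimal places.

0.2070

t=0: k=[0 13 0 0]
t=1: x=[0.7150 11.5700 0.7150 0.0000] k=[2 11 1 0]
t=2: x=[2.4950 9.9550 1.4950 0.0550] k=[0 14 4 2]
t=3: x=[0.7700 12.6800 4.4400 2.1100] k=[0 17 1 4]
t=4: x=[0.9350 15.1850 2.0450 3.8350] k=[4 12 3 8]
t=5: x=[4.4400 11.0650 3.7700 7.7250] k=[6 15 8 5]
t=6: x=[6.4950 14.1200 8.2200 5.1650] k=[2 15 8 4]
t=7: x=[2.7150 13.9000 8.1650 4.2200] k=[7 10 11 8]
t=8: x=[7.1650 9.8900 10.7800 8.1650] k=[9 14 11 11]
t=9: x=[9.2750 13.5600 11.1650 11.0000] k=[7 10 9 14]
t=10: x=[7.1650 9.7800 9.3300 13.7250] k=[4 10 11 11]
t=11: x=[4.3300 9.7250 10.9450 11.0000] k=[7 13 13 11]
t=12: x=[7.3300 12.6700 12.8900 11.1100] k=[11 16 15 11]
t=13: x=[11.2750 15.6700 14.8350 11.2200] k=[9 15 18 11]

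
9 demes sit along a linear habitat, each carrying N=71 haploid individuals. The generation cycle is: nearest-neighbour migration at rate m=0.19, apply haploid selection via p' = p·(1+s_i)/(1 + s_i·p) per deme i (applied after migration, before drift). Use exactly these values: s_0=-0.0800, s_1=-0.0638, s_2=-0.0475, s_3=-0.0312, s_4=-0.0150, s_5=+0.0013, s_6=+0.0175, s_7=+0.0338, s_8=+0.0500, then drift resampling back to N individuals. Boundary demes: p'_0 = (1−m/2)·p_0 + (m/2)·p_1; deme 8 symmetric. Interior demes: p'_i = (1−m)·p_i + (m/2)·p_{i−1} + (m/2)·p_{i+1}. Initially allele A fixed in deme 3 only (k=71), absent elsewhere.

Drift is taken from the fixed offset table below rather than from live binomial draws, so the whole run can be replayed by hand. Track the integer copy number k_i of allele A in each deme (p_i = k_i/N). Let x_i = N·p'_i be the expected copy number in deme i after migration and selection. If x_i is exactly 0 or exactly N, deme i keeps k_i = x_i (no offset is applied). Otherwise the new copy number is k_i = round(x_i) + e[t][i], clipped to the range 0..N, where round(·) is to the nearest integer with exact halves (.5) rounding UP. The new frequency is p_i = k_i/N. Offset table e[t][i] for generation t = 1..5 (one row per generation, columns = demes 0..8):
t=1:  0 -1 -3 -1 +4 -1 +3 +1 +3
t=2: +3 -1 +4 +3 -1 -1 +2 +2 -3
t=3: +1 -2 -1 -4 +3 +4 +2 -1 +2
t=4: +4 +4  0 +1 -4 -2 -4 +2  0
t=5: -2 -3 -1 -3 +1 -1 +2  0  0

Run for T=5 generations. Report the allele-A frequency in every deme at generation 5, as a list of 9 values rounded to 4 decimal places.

t=0: k=[0 0 0 71 0 0 0 0 0]
t=1: x=[0.0000 0.0000 6.4537 57.1602 6.6533 0.0000 0.0000 0.0000 0.0000] k=[0 0 3 56 11 0 0 0 0]
t=2: x=[0.0000 0.2669 7.4203 46.1808 14.0588 1.0463 0.0000 0.0000 0.0000] k=[0 0 11 49 13 0 0 0 0]
t=3: x=[0.0000 0.9792 13.0390 41.4245 15.0054 1.2366 0.0000 0.0000 0.0000] k=[0 0 12 37 18 5 0 0 0]
t=4: x=[0.0000 1.0684 12.7190 32.2613 18.3635 5.7669 0.4833 0.0000 0.0000] k=[0 5 13 33 14 4 0 0 0]
t=5: x=[0.4372 4.9714 13.5970 28.7511 14.6782 4.5756 0.3866 0.0000 0.0000] k=[0 2 13 26 16 4 2 0 0]

[0.0000, 0.0282, 0.1831, 0.3662, 0.2254, 0.0563, 0.0282, 0.0000, 0.0000]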